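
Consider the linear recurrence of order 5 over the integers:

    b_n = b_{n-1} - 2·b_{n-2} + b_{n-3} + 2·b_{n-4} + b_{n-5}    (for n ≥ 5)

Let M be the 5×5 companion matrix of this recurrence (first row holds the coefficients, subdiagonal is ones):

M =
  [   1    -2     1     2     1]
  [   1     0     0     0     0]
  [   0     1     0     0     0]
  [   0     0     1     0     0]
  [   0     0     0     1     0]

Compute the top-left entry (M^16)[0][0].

-1591

(M^16)[0][0] is the top entry after applying M 16 times to the unit state (1, 0, 0, 0, 0). Equivalently it is h_{20} for the auxiliary sequence (h_n) obeying the same recurrence with h_4 = 1 and h_i = 0 for 0 ≤ i < 4:
h_5 = 1·1 + -2·0 + 1·0 + 2·0 + 1·0 = 1
h_6 = 1·1 + -2·1 + 1·0 + 2·0 + 1·0 = -1
h_7 = 1·-1 + -2·1 + 1·1 + 2·0 + 1·0 = -2
h_8 = 1·-2 + -2·-1 + 1·1 + 2·1 + 1·0 = 3
h_9 = 1·3 + -2·-2 + 1·-1 + 2·1 + 1·1 = 9
h_10 = 1·9 + -2·3 + 1·-2 + 2·-1 + 1·1 = 0
h_11 = 1·0 + -2·9 + 1·3 + 2·-2 + 1·-1 = -20
h_12 = 1·-20 + -2·0 + 1·9 + 2·3 + 1·-2 = -7
h_13 = 1·-7 + -2·-20 + 1·0 + 2·9 + 1·3 = 54
h_14 = 1·54 + -2·-7 + 1·-20 + 2·0 + 1·9 = 57
h_15 = 1·57 + -2·54 + 1·-7 + 2·-20 + 1·0 = -98
h_16 = 1·-98 + -2·57 + 1·54 + 2·-7 + 1·-20 = -192
h_17 = 1·-192 + -2·-98 + 1·57 + 2·54 + 1·-7 = 162
h_18 = 1·162 + -2·-192 + 1·-98 + 2·57 + 1·54 = 616
h_19 = 1·616 + -2·162 + 1·-192 + 2·-98 + 1·57 = -39
h_20 = 1·-39 + -2·616 + 1·162 + 2·-192 + 1·-98 = -1591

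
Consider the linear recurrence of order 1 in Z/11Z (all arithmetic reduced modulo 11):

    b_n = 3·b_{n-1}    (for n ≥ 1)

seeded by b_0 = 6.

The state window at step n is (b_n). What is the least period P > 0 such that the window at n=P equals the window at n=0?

n=0: window = (6)
n=1: window = (7)
n=2: window = (10)
n=3: window = (8)
n=4: window = (2)
n=5: window = (6)
window at n=5 equals window at n=0 → period = 5

5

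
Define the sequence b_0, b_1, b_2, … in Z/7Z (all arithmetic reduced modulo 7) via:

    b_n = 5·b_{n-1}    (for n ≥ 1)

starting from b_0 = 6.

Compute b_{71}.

b_1 = 5·6 = 2
b_2 = 5·2 = 3
b_3 = 5·3 = 1
b_4 = 5·1 = 5
b_5 = 5·5 = 4
b_6 = 5·4 = 6
(b_6) = (6) = (b_0), so the sequence has period 6.
71 ≡ 5 (mod 6), hence b_71 = b_5 = 4.

4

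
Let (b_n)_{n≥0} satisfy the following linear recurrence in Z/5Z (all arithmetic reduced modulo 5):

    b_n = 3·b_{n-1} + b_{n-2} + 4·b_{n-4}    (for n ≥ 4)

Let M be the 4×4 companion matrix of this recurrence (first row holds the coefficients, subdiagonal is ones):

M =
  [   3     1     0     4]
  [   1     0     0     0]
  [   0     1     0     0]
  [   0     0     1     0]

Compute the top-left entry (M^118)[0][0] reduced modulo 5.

(M^118)[0][0] is the top entry after applying M 118 times to the unit state (1, 0, 0, 0). Equivalently it is h_{121} for the auxiliary sequence (h_n) obeying the same recurrence with h_3 = 1 and h_i = 0 for 0 ≤ i < 3:
h_4 = 3·1 + 1·0 + 0·0 + 4·0 = 3
h_5 = 3·3 + 1·1 + 0·0 + 4·0 = 0
h_6 = 3·0 + 1·3 + 0·1 + 4·0 = 3
h_7 = 3·3 + 1·0 + 0·3 + 4·1 = 3
h_8 = 3·3 + 1·3 + 0·0 + 4·3 = 4
h_9 = 3·4 + 1·3 + 0·3 + 4·0 = 0
h_10 = 3·0 + 1·4 + 0·3 + 4·3 = 1
h_11 = 3·1 + 1·0 + 0·4 + 4·3 = 0
h_12 = 3·0 + 1·1 + 0·0 + 4·4 = 2
h_13 = 3·2 + 1·0 + 0·1 + 4·0 = 1
h_14 = 3·1 + 1·2 + 0·0 + 4·1 = 4
h_15 = 3·4 + 1·1 + 0·2 + 4·0 = 3
h_16 = 3·3 + 1·4 + 0·1 + 4·2 = 1
h_17 = 3·1 + 1·3 + 0·4 + 4·1 = 0
h_18 = 3·0 + 1·1 + 0·3 + 4·4 = 2
h_19 = 3·2 + 1·0 + 0·1 + 4·3 = 3
h_20 = 3·3 + 1·2 + 0·0 + 4·1 = 0
h_21 = 3·0 + 1·3 + 0·2 + 4·0 = 3
h_22 = 3·3 + 1·0 + 0·3 + 4·2 = 2
h_23 = 3·2 + 1·3 + 0·0 + 4·3 = 1
h_24 = 3·1 + 1·2 + 0·3 + 4·0 = 0
h_25 = 3·0 + 1·1 + 0·2 + 4·3 = 3
h_26 = 3·3 + 1·0 + 0·1 + 4·2 = 2
h_27 = 3·2 + 1·3 + 0·0 + 4·1 = 3
h_28 = 3·3 + 1·2 + 0·3 + 4·0 = 1
h_29 = 3·1 + 1·3 + 0·2 + 4·3 = 3
h_30 = 3·3 + 1·1 + 0·3 + 4·2 = 3
h_31 = 3·3 + 1·3 + 0·1 + 4·3 = 4
h_32 = 3·4 + 1·3 + 0·3 + 4·1 = 4
h_33 = 3·4 + 1·4 + 0·3 + 4·3 = 3
h_34 = 3·3 + 1·4 + 0·4 + 4·3 = 0
h_35 = 3·0 + 1·3 + 0·4 + 4·4 = 4
h_36 = 3·4 + 1·0 + 0·3 + 4·4 = 3
h_37 = 3·3 + 1·4 + 0·0 + 4·3 = 0
h_38 = 3·0 + 1·3 + 0·4 + 4·0 = 3
h_39 = 3·3 + 1·0 + 0·3 + 4·4 = 0
h_40 = 3·0 + 1·3 + 0·0 + 4·3 = 0
h_41 = 3·0 + 1·0 + 0·3 + 4·0 = 0
h_42 = 3·0 + 1·0 + 0·0 + 4·3 = 2
h_43 = 3·2 + 1·0 + 0·0 + 4·0 = 1
h_44 = 3·1 + 1·2 + 0·0 + 4·0 = 0
h_45 = 3·0 + 1·1 + 0·2 + 4·0 = 1
h_46 = 3·1 + 1·0 + 0·1 + 4·2 = 1
h_47 = 3·1 + 1·1 + 0·0 + 4·1 = 3
h_48 = 3·3 + 1·1 + 0·1 + 4·0 = 0
h_49 = 3·0 + 1·3 + 0·1 + 4·1 = 2
h_50 = 3·2 + 1·0 + 0·3 + 4·1 = 0
h_51 = 3·0 + 1·2 + 0·0 + 4·3 = 4
h_52 = 3·4 + 1·0 + 0·2 + 4·0 = 2
h_53 = 3·2 + 1·4 + 0·0 + 4·2 = 3
h_54 = 3·3 + 1·2 + 0·4 + 4·0 = 1
h_55 = 3·1 + 1·3 + 0·2 + 4·4 = 2
h_56 = 3·2 + 1·1 + 0·3 + 4·2 = 0
h_57 = 3·0 + 1·2 + 0·1 + 4·3 = 4
h_58 = 3·4 + 1·0 + 0·2 + 4·1 = 1
h_59 = 3·1 + 1·4 + 0·0 + 4·2 = 0
h_60 = 3·0 + 1·1 + 0·4 + 4·0 = 1
h_61 = 3·1 + 1·0 + 0·1 + 4·4 = 4
h_62 = 3·4 + 1·1 + 0·0 + 4·1 = 2
h_63 = 3·2 + 1·4 + 0·1 + 4·0 = 0
h_64 = 3·0 + 1·2 + 0·4 + 4·1 = 1
h_65 = 3·1 + 1·0 + 0·2 + 4·4 = 4
h_66 = 3·4 + 1·1 + 0·0 + 4·2 = 1
h_67 = 3·1 + 1·4 + 0·1 + 4·0 = 2
h_68 = 3·2 + 1·1 + 0·4 + 4·1 = 1
h_69 = 3·1 + 1·2 + 0·1 + 4·4 = 1
h_70 = 3·1 + 1·1 + 0·2 + 4·1 = 3
h_71 = 3·3 + 1·1 + 0·1 + 4·2 = 3
h_72 = 3·3 + 1·3 + 0·1 + 4·1 = 1
h_73 = 3·1 + 1·3 + 0·3 + 4·1 = 0
h_74 = 3·0 + 1·1 + 0·3 + 4·3 = 3
h_75 = 3·3 + 1·0 + 0·1 + 4·3 = 1
h_76 = 3·1 + 1·3 + 0·0 + 4·1 = 0
h_77 = 3·0 + 1·1 + 0·3 + 4·0 = 1
h_78 = 3·1 + 1·0 + 0·1 + 4·3 = 0
h_79 = 3·0 + 1·1 + 0·0 + 4·1 = 0
h_80 = 3·0 + 1·0 + 0·1 + 4·0 = 0
h_81 = 3·0 + 1·0 + 0·0 + 4·1 = 4
h_82 = 3·4 + 1·0 + 0·0 + 4·0 = 2
h_83 = 3·2 + 1·4 + 0·0 + 4·0 = 0
h_84 = 3·0 + 1·2 + 0·4 + 4·0 = 2
h_85 = 3·2 + 1·0 + 0·2 + 4·4 = 2
h_86 = 3·2 + 1·2 + 0·0 + 4·2 = 1
h_87 = 3·1 + 1·2 + 0·2 + 4·0 = 0
h_88 = 3·0 + 1·1 + 0·2 + 4·2 = 4
h_89 = 3·4 + 1·0 + 0·1 + 4·2 = 0
h_90 = 3·0 + 1·4 + 0·0 + 4·1 = 3
h_91 = 3·3 + 1·0 + 0·4 + 4·0 = 4
h_92 = 3·4 + 1·3 + 0·0 + 4·4 = 1
h_93 = 3·1 + 1·4 + 0·3 + 4·0 = 2
h_94 = 3·2 + 1·1 + 0·4 + 4·3 = 4
h_95 = 3·4 + 1·2 + 0·1 + 4·4 = 0
h_96 = 3·0 + 1·4 + 0·2 + 4·1 = 3
h_97 = 3·3 + 1·0 + 0·4 + 4·2 = 2
h_98 = 3·2 + 1·3 + 0·0 + 4·4 = 0
h_99 = 3·0 + 1·2 + 0·3 + 4·0 = 2
h_100 = 3·2 + 1·0 + 0·2 + 4·3 = 3
h_101 = 3·3 + 1·2 + 0·0 + 4·2 = 4
h_102 = 3·4 + 1·3 + 0·2 + 4·0 = 0
h_103 = 3·0 + 1·4 + 0·3 + 4·2 = 2
h_104 = 3·2 + 1·0 + 0·4 + 4·3 = 3
h_105 = 3·3 + 1·2 + 0·0 + 4·4 = 2
h_106 = 3·2 + 1·3 + 0·2 + 4·0 = 4
h_107 = 3·4 + 1·2 + 0·3 + 4·2 = 2
h_108 = 3·2 + 1·4 + 0·2 + 4·3 = 2
h_109 = 3·2 + 1·2 + 0·4 + 4·2 = 1
h_110 = 3·1 + 1·2 + 0·2 + 4·4 = 1
h_111 = 3·1 + 1·1 + 0·2 + 4·2 = 2
h_112 = 3·2 + 1·1 + 0·1 + 4·2 = 0
h_113 = 3·0 + 1·2 + 0·1 + 4·1 = 1
h_114 = 3·1 + 1·0 + 0·2 + 4·1 = 2
h_115 = 3·2 + 1·1 + 0·0 + 4·2 = 0
h_116 = 3·0 + 1·2 + 0·1 + 4·0 = 2
h_117 = 3·2 + 1·0 + 0·2 + 4·1 = 0
h_118 = 3·0 + 1·2 + 0·0 + 4·2 = 0
h_119 = 3·0 + 1·0 + 0·2 + 4·0 = 0
h_120 = 3·0 + 1·0 + 0·0 + 4·2 = 3
h_121 = 3·3 + 1·0 + 0·0 + 4·0 = 4

4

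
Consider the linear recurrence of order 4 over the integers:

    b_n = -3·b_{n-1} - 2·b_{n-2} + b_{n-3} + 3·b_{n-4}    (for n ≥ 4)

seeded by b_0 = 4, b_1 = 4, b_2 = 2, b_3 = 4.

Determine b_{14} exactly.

b_4 = -3·4 + -2·2 + 1·4 + 3·4 = 0
b_5 = -3·0 + -2·4 + 1·2 + 3·4 = 6
b_6 = -3·6 + -2·0 + 1·4 + 3·2 = -8
b_7 = -3·-8 + -2·6 + 1·0 + 3·4 = 24
b_8 = -3·24 + -2·-8 + 1·6 + 3·0 = -50
b_9 = -3·-50 + -2·24 + 1·-8 + 3·6 = 112
b_10 = -3·112 + -2·-50 + 1·24 + 3·-8 = -236
b_11 = -3·-236 + -2·112 + 1·-50 + 3·24 = 506
b_12 = -3·506 + -2·-236 + 1·112 + 3·-50 = -1084
b_13 = -3·-1084 + -2·506 + 1·-236 + 3·112 = 2340
b_14 = -3·2340 + -2·-1084 + 1·506 + 3·-236 = -5054

-5054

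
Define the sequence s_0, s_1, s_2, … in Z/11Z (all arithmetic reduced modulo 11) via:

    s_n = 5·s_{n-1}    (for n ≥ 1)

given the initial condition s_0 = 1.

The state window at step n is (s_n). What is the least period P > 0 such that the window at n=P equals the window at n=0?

n=0: window = (1)
n=1: window = (5)
n=2: window = (3)
n=3: window = (4)
n=4: window = (9)
n=5: window = (1)
window at n=5 equals window at n=0 → period = 5

5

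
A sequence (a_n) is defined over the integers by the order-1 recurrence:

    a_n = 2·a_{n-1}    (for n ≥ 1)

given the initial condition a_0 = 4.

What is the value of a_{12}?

a_1 = 2·4 = 8
a_2 = 2·8 = 16
a_3 = 2·16 = 32
a_4 = 2·32 = 64
a_5 = 2·64 = 128
a_6 = 2·128 = 256
a_7 = 2·256 = 512
a_8 = 2·512 = 1024
a_9 = 2·1024 = 2048
a_10 = 2·2048 = 4096
a_11 = 2·4096 = 8192
a_12 = 2·8192 = 16384

16384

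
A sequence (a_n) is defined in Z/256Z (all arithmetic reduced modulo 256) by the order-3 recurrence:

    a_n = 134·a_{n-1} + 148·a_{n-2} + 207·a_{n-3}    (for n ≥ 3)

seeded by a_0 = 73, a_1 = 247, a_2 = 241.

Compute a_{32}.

105

a_3 = 134·241 + 148·247 + 207·73 = 249
a_4 = 134·249 + 148·241 + 207·247 = 99
a_5 = 134·99 + 148·249 + 207·241 = 165
a_6 = 134·165 + 148·99 + 207·249 = 241
a_7 = 134·241 + 148·165 + 207·99 = 151
a_8 = 134·151 + 148·241 + 207·165 = 201
a_9 = 134·201 + 148·151 + 207·241 = 97
a_10 = 134·97 + 148·201 + 207·151 = 19
a_11 = 134·19 + 148·97 + 207·201 = 141
a_12 = 134·141 + 148·19 + 207·97 = 57
a_13 = 134·57 + 148·141 + 207·19 = 183
a_14 = 134·183 + 148·57 + 207·141 = 193
a_15 = 134·193 + 148·183 + 207·57 = 233
a_16 = 134·233 + 148·193 + 207·183 = 131
a_17 = 134·131 + 148·233 + 207·193 = 85
a_18 = 134·85 + 148·131 + 207·233 = 161
a_19 = 134·161 + 148·85 + 207·131 = 87
a_20 = 134·87 + 148·161 + 207·85 = 89
a_21 = 134·89 + 148·87 + 207·161 = 17
a_22 = 134·17 + 148·89 + 207·87 = 179
a_23 = 134·179 + 148·17 + 207·89 = 125
a_24 = 134·125 + 148·179 + 207·17 = 169
a_25 = 134·169 + 148·125 + 207·179 = 119
a_26 = 134·119 + 148·169 + 207·125 = 17
a_27 = 134·17 + 148·119 + 207·169 = 89
a_28 = 134·89 + 148·17 + 207·119 = 163
a_29 = 134·163 + 148·89 + 207·17 = 133
a_30 = 134·133 + 148·163 + 207·89 = 209
a_31 = 134·209 + 148·133 + 207·163 = 23
a_32 = 134·23 + 148·209 + 207·133 = 105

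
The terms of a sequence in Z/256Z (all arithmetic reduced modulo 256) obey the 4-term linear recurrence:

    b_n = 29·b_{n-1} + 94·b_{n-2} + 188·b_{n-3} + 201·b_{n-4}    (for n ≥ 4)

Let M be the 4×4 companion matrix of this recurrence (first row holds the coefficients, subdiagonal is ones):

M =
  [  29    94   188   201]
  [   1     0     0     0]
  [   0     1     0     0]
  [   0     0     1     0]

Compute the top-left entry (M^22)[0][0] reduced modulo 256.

(M^22)[0][0] is the top entry after applying M 22 times to the unit state (1, 0, 0, 0). Equivalently it is h_{25} for the auxiliary sequence (h_n) obeying the same recurrence with h_3 = 1 and h_i = 0 for 0 ≤ i < 3:
h_4 = 29·1 + 94·0 + 188·0 + 201·0 = 29
h_5 = 29·29 + 94·1 + 188·0 + 201·0 = 167
h_6 = 29·167 + 94·29 + 188·1 + 201·0 = 77
h_7 = 29·77 + 94·167 + 188·29 + 201·1 = 32
h_8 = 29·32 + 94·77 + 188·167 + 201·29 = 79
h_9 = 29·79 + 94·32 + 188·77 + 201·167 = 94
h_10 = 29·94 + 94·79 + 188·32 + 201·77 = 157
h_11 = 29·157 + 94·94 + 188·79 + 201·32 = 113
h_12 = 29·113 + 94·157 + 188·94 + 201·79 = 130
h_13 = 29·130 + 94·113 + 188·157 + 201·94 = 82
h_14 = 29·82 + 94·130 + 188·113 + 201·157 = 71
h_15 = 29·71 + 94·82 + 188·130 + 201·113 = 88
h_16 = 29·88 + 94·71 + 188·82 + 201·130 = 84
h_17 = 29·84 + 94·88 + 188·71 + 201·82 = 90
h_18 = 29·90 + 94·84 + 188·88 + 201·71 = 105
h_19 = 29·105 + 94·90 + 188·84 + 201·88 = 185
h_20 = 29·185 + 94·105 + 188·90 + 201·84 = 143
h_21 = 29·143 + 94·185 + 188·105 + 201·90 = 231
h_22 = 29·231 + 94·143 + 188·185 + 201·105 = 250
h_23 = 29·250 + 94·231 + 188·143 + 201·185 = 105
h_24 = 29·105 + 94·250 + 188·231 + 201·143 = 156
h_25 = 29·156 + 94·105 + 188·250 + 201·231 = 49

49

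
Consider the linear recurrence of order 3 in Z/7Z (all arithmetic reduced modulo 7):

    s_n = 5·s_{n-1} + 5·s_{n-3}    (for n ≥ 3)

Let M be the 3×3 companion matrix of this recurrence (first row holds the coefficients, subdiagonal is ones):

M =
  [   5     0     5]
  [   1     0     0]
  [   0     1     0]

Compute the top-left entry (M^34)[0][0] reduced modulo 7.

(M^34)[0][0] is the top entry after applying M 34 times to the unit state (1, 0, 0). Equivalently it is h_{36} for the auxiliary sequence (h_n) obeying the same recurrence with h_2 = 1 and h_i = 0 for 0 ≤ i < 2:
h_3 = 5·1 + 0·0 + 5·0 = 5
h_4 = 5·5 + 0·1 + 5·0 = 4
h_5 = 5·4 + 0·5 + 5·1 = 4
h_6 = 5·4 + 0·4 + 5·5 = 3
h_7 = 5·3 + 0·4 + 5·4 = 0
h_8 = 5·0 + 0·3 + 5·4 = 6
h_9 = 5·6 + 0·0 + 5·3 = 3
h_10 = 5·3 + 0·6 + 5·0 = 1
h_11 = 5·1 + 0·3 + 5·6 = 0
h_12 = 5·0 + 0·1 + 5·3 = 1
h_13 = 5·1 + 0·0 + 5·1 = 3
h_14 = 5·3 + 0·1 + 5·0 = 1
h_15 = 5·1 + 0·3 + 5·1 = 3
h_16 = 5·3 + 0·1 + 5·3 = 2
h_17 = 5·2 + 0·3 + 5·1 = 1
h_18 = 5·1 + 0·2 + 5·3 = 6
h_19 = 5·6 + 0·1 + 5·2 = 5
h_20 = 5·5 + 0·6 + 5·1 = 2
h_21 = 5·2 + 0·5 + 5·6 = 5
h_22 = 5·5 + 0·2 + 5·5 = 1
h_23 = 5·1 + 0·5 + 5·2 = 1
h_24 = 5·1 + 0·1 + 5·5 = 2
h_25 = 5·2 + 0·1 + 5·1 = 1
h_26 = 5·1 + 0·2 + 5·1 = 3
h_27 = 5·3 + 0·1 + 5·2 = 4
h_28 = 5·4 + 0·3 + 5·1 = 4
h_29 = 5·4 + 0·4 + 5·3 = 0
h_30 = 5·0 + 0·4 + 5·4 = 6
h_31 = 5·6 + 0·0 + 5·4 = 1
h_32 = 5·1 + 0·6 + 5·0 = 5
h_33 = 5·5 + 0·1 + 5·6 = 6
h_34 = 5·6 + 0·5 + 5·1 = 0
h_35 = 5·0 + 0·6 + 5·5 = 4
h_36 = 5·4 + 0·0 + 5·6 = 1

1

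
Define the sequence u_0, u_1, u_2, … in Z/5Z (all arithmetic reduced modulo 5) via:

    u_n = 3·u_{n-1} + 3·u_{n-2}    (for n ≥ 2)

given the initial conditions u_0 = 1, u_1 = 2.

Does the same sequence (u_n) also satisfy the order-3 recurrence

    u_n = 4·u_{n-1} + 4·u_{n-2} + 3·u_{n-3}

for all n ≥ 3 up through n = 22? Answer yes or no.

Terms u_0..u_22: 1, 2, 4, 3, 1, 2, 4, 3, 1, 2, 4, 3, 1, 2, 4, 3, 1, 2, 4, 3, 1, 2, 4
n=3: candidate gives 2, actual u_3 = 3 ✗

no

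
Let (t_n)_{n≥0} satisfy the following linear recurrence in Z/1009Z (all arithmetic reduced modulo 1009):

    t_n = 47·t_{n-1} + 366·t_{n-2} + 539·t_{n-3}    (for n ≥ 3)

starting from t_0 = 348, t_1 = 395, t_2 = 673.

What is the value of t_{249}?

611

t_3 = 47·673 + 366·395 + 539·348 = 533
t_4 = 47·533 + 366·673 + 539·395 = 963
t_5 = 47·963 + 366·533 + 539·673 = 713
t_6 = 47·713 + 366·963 + 539·533 = 253
t_7 = 47·253 + 366·713 + 539·963 = 850
t_8 = 47·850 + 366·253 + 539·713 = 247
Continuing the recurrence:
  t_9 = 990;  t_10 = 781;  t_11 = 437;  t_12 = 507;  t_13 = 339;  t_14 = 141
  t_15 = 374;  t_16 = 664;  t_17 = 922;  t_18 = 597;  t_19 = 963;  t_20 = 944
  t_21 = 201;  t_22 = 214;  t_23 = 157;  t_24 = 314;  t_25 = 901;  t_26 = 743
  t_27 = 172;  t_28 = 839;  t_29 = 380;  t_30 = 925;  t_31 = 115;  t_32 = 888
  t_33 = 208;  t_34 = 232;  t_35 = 624;  t_36 = 336;  t_37 = 939;  t_38 = 963
  t_39 = 963;  t_40 = 785;  t_41 = 310;  t_42 = 620;  t_43 = 675;  t_44 = 946
  t_45 = 112;  t_46 = 953;  t_47 = 367;  t_48 = 617;  t_49 = 958;  t_50 = 485
  t_51 = 695;  t_52 = 57;  t_53 = 847;  t_54 = 397;  t_55 = 180;  t_56 = 859
  t_57 = 383;  t_58 = 590;  t_59 = 284;  t_60 = 846;  t_61 = 603;  t_62 = 679
  t_63 = 287;  t_64 = 791;  t_65 = 673;  t_66 = 591;  t_67 = 198;  t_68 = 112
  t_69 = 753;  t_70 = 476;  t_71 = 143;  t_72 = 575;  t_73 = 939;  t_74 = 708
  t_75 = 755;  t_76 = 597;  t_77 = 890;  t_78 = 328;  t_79 = 26;  t_80 = 625
  t_81 = 766;  t_82 = 282;  t_83 = 869;  t_84 = 970;  t_85 = 43;  t_86 = 70
  t_87 = 25;  t_88 = 531;  t_89 = 198;  t_90 = 192;  t_91 = 425;  t_92 = 214
  t_93 = 702;  t_94 = 360;  t_95 = 733;  t_96 = 738;  t_97 = 576;  t_98 = 93
  t_99 = 506;  t_100 = 1008;  t_101 = 179;  t_102 = 279;  t_103 = 395;  t_104 = 225
  t_105 = 808;  t_106 = 261;  t_107 = 445;  t_108 = 30;  t_109 = 241;  t_110 = 831
  t_111 = 155;  t_112 = 397;  t_113 = 636;  t_114 = 435;  t_115 = 37;  t_116 = 262
  t_117 = 1008;  t_118 = 762;  t_119 = 91;  t_120 = 110;  t_121 = 189;  t_122 = 319
  t_123 = 179;  t_124 = 13;  t_125 = 951;  t_126 = 640;  t_127 = 724;  t_128 = 900
  t_129 = 430;  t_130 = 249;  t_131 = 351;  t_132 = 377;  t_133 = 903;  t_134 = 318
  t_135 = 760;  t_136 = 128;  t_137 = 519;  t_138 = 597;  t_139 = 449;  t_140 = 720
  t_141 = 322;  t_142 = 21;  t_143 = 401;  t_144 = 309;  t_145 = 69;  t_146 = 515
  t_147 = 84;  t_148 = 586;  t_149 = 883;  t_150 = 571;  t_151 = 938;  t_152 = 511
  t_153 = 73;  t_154 = 838;  t_155 = 491;  t_156 = 847;  t_157 = 212;  t_158 = 404
  t_159 = 181;  t_160 = 227;  t_161 = 43;  t_162 = 33;  t_163 = 400;  t_164 = 578
  t_165 = 652;  t_166 = 715;  t_167 = 577;  t_168 = 531;  t_169 = 989;  t_170 = 918
  t_171 = 164;  t_172 = 955;  t_173 = 365;  t_174 = 22;  t_175 = 582;  t_176 = 71
  t_177 = 173;  t_178 = 719;  t_179 = 174;  t_180 = 330;  t_181 = 577;  t_182 = 534
  t_183 = 460;  t_184 = 360;  t_185 = 894;  t_186 = 965;  t_187 = 550;  t_188 = 229
  t_189 = 673;  t_190 = 223;  t_191 = 846;  t_192 = 816;  t_193 = 9;  t_194 = 341
  t_195 = 50;  t_196 = 837;  t_197 = 287;  t_198 = 694;  t_199 = 556;  t_200 = 959
  t_201 = 82;  t_202 = 700;  t_203 = 647;  t_204 = 864;  t_205 = 878;  t_206 = 932
  t_207 = 441;  t_208 = 638;  t_209 = 557;  t_210 = 958;  t_211 = 487;  t_212 = 737
  t_213 = 745;  t_214 = 192;  t_215 = 889;  t_216 = 29;  t_217 = 391;  t_218 = 635
  t_219 = 908;  t_220 = 506;  t_221 = 147;  t_222 = 442;  t_223 = 214;  t_224 = 831
  t_225 = 451;  t_226 = 765;  t_227 = 143;  t_228 = 75;  t_229 = 22;  t_230 = 625
  t_231 = 159;  t_232 = 876;  t_233 = 353;  t_234 = 137;  t_235 = 383;  t_236 = 106
  t_237 = 50;  t_238 = 378;  t_239 = 372;  t_240 = 153;  t_241 = 998;  t_242 = 712
  t_243 = 915;  t_244 = 13;  t_245 = 861;  t_246 = 613;  t_247 = 821
t_248 = 47·821 + 366·613 + 539·861 = 544
t_249 = 47·544 + 366·821 + 539·613 = 611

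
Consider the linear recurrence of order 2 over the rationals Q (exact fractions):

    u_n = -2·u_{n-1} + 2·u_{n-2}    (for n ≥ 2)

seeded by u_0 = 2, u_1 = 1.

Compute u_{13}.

u_2 = -2·1 + 2·2 = 2
u_3 = -2·2 + 2·1 = -2
u_4 = -2·-2 + 2·2 = 8
u_5 = -2·8 + 2·-2 = -20
u_6 = -2·-20 + 2·8 = 56
u_7 = -2·56 + 2·-20 = -152
u_8 = -2·-152 + 2·56 = 416
u_9 = -2·416 + 2·-152 = -1136
u_10 = -2·-1136 + 2·416 = 3104
u_11 = -2·3104 + 2·-1136 = -8480
u_12 = -2·-8480 + 2·3104 = 23168
u_13 = -2·23168 + 2·-8480 = -63296

-63296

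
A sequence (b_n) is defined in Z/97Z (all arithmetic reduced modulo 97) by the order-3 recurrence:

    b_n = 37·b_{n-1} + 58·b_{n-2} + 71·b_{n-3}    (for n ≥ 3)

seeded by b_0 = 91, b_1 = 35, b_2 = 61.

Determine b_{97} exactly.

b_3 = 37·61 + 58·35 + 71·91 = 78
b_4 = 37·78 + 58·61 + 71·35 = 82
b_5 = 37·82 + 58·78 + 71·61 = 55
b_6 = 37·55 + 58·82 + 71·78 = 10
b_7 = 37·10 + 58·55 + 71·82 = 70
b_8 = 37·70 + 58·10 + 71·55 = 91
b_9 = 37·91 + 58·70 + 71·10 = 86
b_10 = 37·86 + 58·91 + 71·70 = 44
b_11 = 37·44 + 58·86 + 71·91 = 79
b_12 = 37·79 + 58·44 + 71·86 = 38
b_13 = 37·38 + 58·79 + 71·44 = 91
b_14 = 37·91 + 58·38 + 71·79 = 25
b_15 = 37·25 + 58·91 + 71·38 = 74
b_16 = 37·74 + 58·25 + 71·91 = 76
b_17 = 37·76 + 58·74 + 71·25 = 52
b_18 = 37·52 + 58·76 + 71·74 = 43
b_19 = 37·43 + 58·52 + 71·76 = 12
b_20 = 37·12 + 58·43 + 71·52 = 34
b_21 = 37·34 + 58·12 + 71·43 = 60
b_22 = 37·60 + 58·34 + 71·12 = 0
b_23 = 37·0 + 58·60 + 71·34 = 74
b_24 = 37·74 + 58·0 + 71·60 = 14
b_25 = 37·14 + 58·74 + 71·0 = 57
b_26 = 37·57 + 58·14 + 71·74 = 27
b_27 = 37·27 + 58·57 + 71·14 = 61
b_28 = 37·61 + 58·27 + 71·57 = 13
b_29 = 37·13 + 58·61 + 71·27 = 19
b_30 = 37·19 + 58·13 + 71·61 = 65
b_31 = 37·65 + 58·19 + 71·13 = 65
b_32 = 37·65 + 58·65 + 71·19 = 55
b_33 = 37·55 + 58·65 + 71·65 = 41
b_34 = 37·41 + 58·55 + 71·65 = 10
b_35 = 37·10 + 58·41 + 71·55 = 57
b_36 = 37·57 + 58·10 + 71·41 = 71
b_37 = 37·71 + 58·57 + 71·10 = 47
b_38 = 37·47 + 58·71 + 71·57 = 10
b_39 = 37·10 + 58·47 + 71·71 = 86
b_40 = 37·86 + 58·10 + 71·47 = 18
b_41 = 37·18 + 58·86 + 71·10 = 59
b_42 = 37·59 + 58·18 + 71·86 = 21
b_43 = 37·21 + 58·59 + 71·18 = 45
b_44 = 37·45 + 58·21 + 71·59 = 88
b_45 = 37·88 + 58·45 + 71·21 = 82
b_46 = 37·82 + 58·88 + 71·45 = 81
b_47 = 37·81 + 58·82 + 71·88 = 33
b_48 = 37·33 + 58·81 + 71·82 = 4
b_49 = 37·4 + 58·33 + 71·81 = 53
b_50 = 37·53 + 58·4 + 71·33 = 74
b_51 = 37·74 + 58·53 + 71·4 = 82
b_52 = 37·82 + 58·74 + 71·53 = 31
b_53 = 37·31 + 58·82 + 71·74 = 2
b_54 = 37·2 + 58·31 + 71·82 = 31
b_55 = 37·31 + 58·2 + 71·31 = 69
b_56 = 37·69 + 58·31 + 71·2 = 31
b_57 = 37·31 + 58·69 + 71·31 = 75
b_58 = 37·75 + 58·31 + 71·69 = 63
b_59 = 37·63 + 58·75 + 71·31 = 55
b_60 = 37·55 + 58·63 + 71·75 = 53
b_61 = 37·53 + 58·55 + 71·63 = 21
b_62 = 37·21 + 58·53 + 71·55 = 93
b_63 = 37·93 + 58·21 + 71·53 = 80
b_64 = 37·80 + 58·93 + 71·21 = 48
b_65 = 37·48 + 58·80 + 71·93 = 21
b_66 = 37·21 + 58·48 + 71·80 = 26
b_67 = 37·26 + 58·21 + 71·48 = 59
b_68 = 37·59 + 58·26 + 71·21 = 41
b_69 = 37·41 + 58·59 + 71·26 = 92
b_70 = 37·92 + 58·41 + 71·59 = 77
b_71 = 37·77 + 58·92 + 71·41 = 38
b_72 = 37·38 + 58·77 + 71·92 = 85
b_73 = 37·85 + 58·38 + 71·77 = 49
b_74 = 37·49 + 58·85 + 71·38 = 32
b_75 = 37·32 + 58·49 + 71·85 = 70
b_76 = 37·70 + 58·32 + 71·49 = 68
b_77 = 37·68 + 58·70 + 71·32 = 21
b_78 = 37·21 + 58·68 + 71·70 = 88
b_79 = 37·88 + 58·21 + 71·68 = 87
b_80 = 37·87 + 58·88 + 71·21 = 17
b_81 = 37·17 + 58·87 + 71·88 = 89
b_82 = 37·89 + 58·17 + 71·87 = 77
b_83 = 37·77 + 58·89 + 71·17 = 3
b_84 = 37·3 + 58·77 + 71·89 = 32
b_85 = 37·32 + 58·3 + 71·77 = 35
b_86 = 37·35 + 58·32 + 71·3 = 66
b_87 = 37·66 + 58·35 + 71·32 = 51
b_88 = 37·51 + 58·66 + 71·35 = 52
b_89 = 37·52 + 58·51 + 71·66 = 62
b_90 = 37·62 + 58·52 + 71·51 = 7
b_91 = 37·7 + 58·62 + 71·52 = 78
b_92 = 37·78 + 58·7 + 71·62 = 31
b_93 = 37·31 + 58·78 + 71·7 = 57
b_94 = 37·57 + 58·31 + 71·78 = 36
b_95 = 37·36 + 58·57 + 71·31 = 49
b_96 = 37·49 + 58·36 + 71·57 = 91
b_97 = 37·91 + 58·49 + 71·36 = 35

35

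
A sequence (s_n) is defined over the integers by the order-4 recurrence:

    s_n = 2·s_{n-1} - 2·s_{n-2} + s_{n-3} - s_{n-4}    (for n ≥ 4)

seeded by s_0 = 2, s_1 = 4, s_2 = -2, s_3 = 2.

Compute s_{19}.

-446

s_4 = 2·2 + -2·-2 + 1·4 + -1·2 = 10
s_5 = 2·10 + -2·2 + 1·-2 + -1·4 = 10
s_6 = 2·10 + -2·10 + 1·2 + -1·-2 = 4
s_7 = 2·4 + -2·10 + 1·10 + -1·2 = -4
s_8 = 2·-4 + -2·4 + 1·10 + -1·10 = -16
s_9 = 2·-16 + -2·-4 + 1·4 + -1·10 = -30
s_10 = 2·-30 + -2·-16 + 1·-4 + -1·4 = -36
s_11 = 2·-36 + -2·-30 + 1·-16 + -1·-4 = -24
s_12 = 2·-24 + -2·-36 + 1·-30 + -1·-16 = 10
s_13 = 2·10 + -2·-24 + 1·-36 + -1·-30 = 62
s_14 = 2·62 + -2·10 + 1·-24 + -1·-36 = 116
s_15 = 2·116 + -2·62 + 1·10 + -1·-24 = 142
s_16 = 2·142 + -2·116 + 1·62 + -1·10 = 104
s_17 = 2·104 + -2·142 + 1·116 + -1·62 = -22
s_18 = 2·-22 + -2·104 + 1·142 + -1·116 = -226
s_19 = 2·-226 + -2·-22 + 1·104 + -1·142 = -446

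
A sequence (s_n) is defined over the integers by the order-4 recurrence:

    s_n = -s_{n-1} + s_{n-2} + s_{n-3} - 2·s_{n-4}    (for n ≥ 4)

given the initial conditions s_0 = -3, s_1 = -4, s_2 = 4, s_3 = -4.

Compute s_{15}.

-592

s_4 = -1·-4 + 1·4 + 1·-4 + -2·-3 = 10
s_5 = -1·10 + 1·-4 + 1·4 + -2·-4 = -2
s_6 = -1·-2 + 1·10 + 1·-4 + -2·4 = 0
s_7 = -1·0 + 1·-2 + 1·10 + -2·-4 = 16
s_8 = -1·16 + 1·0 + 1·-2 + -2·10 = -38
s_9 = -1·-38 + 1·16 + 1·0 + -2·-2 = 58
s_10 = -1·58 + 1·-38 + 1·16 + -2·0 = -80
s_11 = -1·-80 + 1·58 + 1·-38 + -2·16 = 68
s_12 = -1·68 + 1·-80 + 1·58 + -2·-38 = -14
s_13 = -1·-14 + 1·68 + 1·-80 + -2·58 = -114
s_14 = -1·-114 + 1·-14 + 1·68 + -2·-80 = 328
s_15 = -1·328 + 1·-114 + 1·-14 + -2·68 = -592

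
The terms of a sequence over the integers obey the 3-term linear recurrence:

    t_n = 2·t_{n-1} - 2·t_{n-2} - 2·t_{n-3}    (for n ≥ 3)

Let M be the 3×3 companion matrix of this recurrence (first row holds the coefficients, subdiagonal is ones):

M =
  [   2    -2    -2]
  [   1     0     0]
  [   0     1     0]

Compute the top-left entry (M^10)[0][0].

192

(M^10)[0][0] is the top entry after applying M 10 times to the unit state (1, 0, 0). Equivalently it is h_{12} for the auxiliary sequence (h_n) obeying the same recurrence with h_2 = 1 and h_i = 0 for 0 ≤ i < 2:
h_3 = 2·1 + -2·0 + -2·0 = 2
h_4 = 2·2 + -2·1 + -2·0 = 2
h_5 = 2·2 + -2·2 + -2·1 = -2
h_6 = 2·-2 + -2·2 + -2·2 = -12
h_7 = 2·-12 + -2·-2 + -2·2 = -24
h_8 = 2·-24 + -2·-12 + -2·-2 = -20
h_9 = 2·-20 + -2·-24 + -2·-12 = 32
h_10 = 2·32 + -2·-20 + -2·-24 = 152
h_11 = 2·152 + -2·32 + -2·-20 = 280
h_12 = 2·280 + -2·152 + -2·32 = 192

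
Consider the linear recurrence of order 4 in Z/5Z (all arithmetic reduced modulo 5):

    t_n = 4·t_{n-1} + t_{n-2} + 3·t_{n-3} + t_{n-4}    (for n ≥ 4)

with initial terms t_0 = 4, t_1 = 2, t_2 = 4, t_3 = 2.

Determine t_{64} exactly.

t_4 = 4·2 + 1·4 + 3·2 + 1·4 = 2
t_5 = 4·2 + 1·2 + 3·4 + 1·2 = 4
t_6 = 4·4 + 1·2 + 3·2 + 1·4 = 3
t_7 = 4·3 + 1·4 + 3·2 + 1·2 = 4
t_8 = 4·4 + 1·3 + 3·4 + 1·2 = 3
t_9 = 4·3 + 1·4 + 3·3 + 1·4 = 4
t_10 = 4·4 + 1·3 + 3·4 + 1·3 = 4
t_11 = 4·4 + 1·4 + 3·3 + 1·4 = 3
t_12 = 4·3 + 1·4 + 3·4 + 1·3 = 1
t_13 = 4·1 + 1·3 + 3·4 + 1·4 = 3
t_14 = 4·3 + 1·1 + 3·3 + 1·4 = 1
t_15 = 4·1 + 1·3 + 3·1 + 1·3 = 3
t_16 = 4·3 + 1·1 + 3·3 + 1·1 = 3
t_17 = 4·3 + 1·3 + 3·1 + 1·3 = 1
t_18 = 4·1 + 1·3 + 3·3 + 1·1 = 2
t_19 = 4·2 + 1·1 + 3·3 + 1·3 = 1
t_20 = 4·1 + 1·2 + 3·1 + 1·3 = 2
t_21 = 4·2 + 1·1 + 3·2 + 1·1 = 1
t_22 = 4·1 + 1·2 + 3·1 + 1·2 = 1
t_23 = 4·1 + 1·1 + 3·2 + 1·1 = 2
t_24 = 4·2 + 1·1 + 3·1 + 1·2 = 4
t_25 = 4·4 + 1·2 + 3·1 + 1·1 = 2
t_26 = 4·2 + 1·4 + 3·2 + 1·1 = 4
t_27 = 4·4 + 1·2 + 3·4 + 1·2 = 2
(t_24, t_25, t_26, t_27) = (4, 2, 4, 2) = (t_0, t_1, t_2, t_3), so the sequence has period 24.
64 ≡ 16 (mod 24), hence t_64 = t_16 = 3.

3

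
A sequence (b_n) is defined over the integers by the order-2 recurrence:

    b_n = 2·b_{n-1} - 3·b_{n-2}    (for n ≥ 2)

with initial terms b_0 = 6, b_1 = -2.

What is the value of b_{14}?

122

b_2 = 2·-2 + -3·6 = -22
b_3 = 2·-22 + -3·-2 = -38
b_4 = 2·-38 + -3·-22 = -10
b_5 = 2·-10 + -3·-38 = 94
b_6 = 2·94 + -3·-10 = 218
b_7 = 2·218 + -3·94 = 154
b_8 = 2·154 + -3·218 = -346
b_9 = 2·-346 + -3·154 = -1154
b_10 = 2·-1154 + -3·-346 = -1270
b_11 = 2·-1270 + -3·-1154 = 922
b_12 = 2·922 + -3·-1270 = 5654
b_13 = 2·5654 + -3·922 = 8542
b_14 = 2·8542 + -3·5654 = 122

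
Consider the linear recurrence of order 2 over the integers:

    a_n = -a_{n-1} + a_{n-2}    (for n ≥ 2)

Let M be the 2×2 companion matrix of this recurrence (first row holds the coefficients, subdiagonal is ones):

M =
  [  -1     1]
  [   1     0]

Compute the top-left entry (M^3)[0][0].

-3

(M^3)[0][0] is the top entry after applying M 3 times to the unit state (1, 0). Equivalently it is h_{4} for the auxiliary sequence (h_n) obeying the same recurrence with h_1 = 1 and h_i = 0 for 0 ≤ i < 1:
h_2 = -1·1 + 1·0 = -1
h_3 = -1·-1 + 1·1 = 2
h_4 = -1·2 + 1·-1 = -3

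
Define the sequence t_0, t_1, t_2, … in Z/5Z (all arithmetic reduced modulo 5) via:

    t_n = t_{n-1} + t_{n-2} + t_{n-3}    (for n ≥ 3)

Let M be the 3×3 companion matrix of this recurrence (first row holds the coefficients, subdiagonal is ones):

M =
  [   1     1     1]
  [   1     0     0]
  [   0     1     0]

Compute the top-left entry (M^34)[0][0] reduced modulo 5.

4

(M^34)[0][0] is the top entry after applying M 34 times to the unit state (1, 0, 0). Equivalently it is h_{36} for the auxiliary sequence (h_n) obeying the same recurrence with h_2 = 1 and h_i = 0 for 0 ≤ i < 2:
h_3 = 1·1 + 1·0 + 1·0 = 1
h_4 = 1·1 + 1·1 + 1·0 = 2
h_5 = 1·2 + 1·1 + 1·1 = 4
h_6 = 1·4 + 1·2 + 1·1 = 2
h_7 = 1·2 + 1·4 + 1·2 = 3
h_8 = 1·3 + 1·2 + 1·4 = 4
h_9 = 1·4 + 1·3 + 1·2 = 4
h_10 = 1·4 + 1·4 + 1·3 = 1
h_11 = 1·1 + 1·4 + 1·4 = 4
h_12 = 1·4 + 1·1 + 1·4 = 4
h_13 = 1·4 + 1·4 + 1·1 = 4
h_14 = 1·4 + 1·4 + 1·4 = 2
h_15 = 1·2 + 1·4 + 1·4 = 0
h_16 = 1·0 + 1·2 + 1·4 = 1
h_17 = 1·1 + 1·0 + 1·2 = 3
h_18 = 1·3 + 1·1 + 1·0 = 4
h_19 = 1·4 + 1·3 + 1·1 = 3
h_20 = 1·3 + 1·4 + 1·3 = 0
h_21 = 1·0 + 1·3 + 1·4 = 2
h_22 = 1·2 + 1·0 + 1·3 = 0
h_23 = 1·0 + 1·2 + 1·0 = 2
h_24 = 1·2 + 1·0 + 1·2 = 4
h_25 = 1·4 + 1·2 + 1·0 = 1
h_26 = 1·1 + 1·4 + 1·2 = 2
h_27 = 1·2 + 1·1 + 1·4 = 2
h_28 = 1·2 + 1·2 + 1·1 = 0
h_29 = 1·0 + 1·2 + 1·2 = 4
h_30 = 1·4 + 1·0 + 1·2 = 1
h_31 = 1·1 + 1·4 + 1·0 = 0
h_32 = 1·0 + 1·1 + 1·4 = 0
h_33 = 1·0 + 1·0 + 1·1 = 1
h_34 = 1·1 + 1·0 + 1·0 = 1
h_35 = 1·1 + 1·1 + 1·0 = 2
h_36 = 1·2 + 1·1 + 1·1 = 4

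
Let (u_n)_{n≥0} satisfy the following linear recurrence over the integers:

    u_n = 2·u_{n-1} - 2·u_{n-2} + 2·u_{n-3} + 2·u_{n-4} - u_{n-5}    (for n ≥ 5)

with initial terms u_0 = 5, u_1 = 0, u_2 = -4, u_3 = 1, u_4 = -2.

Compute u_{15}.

u_5 = 2·-2 + -2·1 + 2·-4 + 2·0 + -1·5 = -19
u_6 = 2·-19 + -2·-2 + 2·1 + 2·-4 + -1·0 = -40
u_7 = 2·-40 + -2·-19 + 2·-2 + 2·1 + -1·-4 = -40
u_8 = 2·-40 + -2·-40 + 2·-19 + 2·-2 + -1·1 = -43
u_9 = 2·-43 + -2·-40 + 2·-40 + 2·-19 + -1·-2 = -122
u_10 = 2·-122 + -2·-43 + 2·-40 + 2·-40 + -1·-19 = -299
u_11 = 2·-299 + -2·-122 + 2·-43 + 2·-40 + -1·-40 = -480
u_12 = 2·-480 + -2·-299 + 2·-122 + 2·-43 + -1·-40 = -652
u_13 = 2·-652 + -2·-480 + 2·-299 + 2·-122 + -1·-43 = -1143
u_14 = 2·-1143 + -2·-652 + 2·-480 + 2·-299 + -1·-122 = -2418
u_15 = 2·-2418 + -2·-1143 + 2·-652 + 2·-480 + -1·-299 = -4515

-4515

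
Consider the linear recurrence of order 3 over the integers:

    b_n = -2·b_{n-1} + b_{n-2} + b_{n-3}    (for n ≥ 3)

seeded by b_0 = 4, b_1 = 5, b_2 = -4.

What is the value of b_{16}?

b_3 = -2·-4 + 1·5 + 1·4 = 17
b_4 = -2·17 + 1·-4 + 1·5 = -33
b_5 = -2·-33 + 1·17 + 1·-4 = 79
b_6 = -2·79 + 1·-33 + 1·17 = -174
b_7 = -2·-174 + 1·79 + 1·-33 = 394
b_8 = -2·394 + 1·-174 + 1·79 = -883
b_9 = -2·-883 + 1·394 + 1·-174 = 1986
b_10 = -2·1986 + 1·-883 + 1·394 = -4461
b_11 = -2·-4461 + 1·1986 + 1·-883 = 10025
b_12 = -2·10025 + 1·-4461 + 1·1986 = -22525
b_13 = -2·-22525 + 1·10025 + 1·-4461 = 50614
b_14 = -2·50614 + 1·-22525 + 1·10025 = -113728
b_15 = -2·-113728 + 1·50614 + 1·-22525 = 255545
b_16 = -2·255545 + 1·-113728 + 1·50614 = -574204

-574204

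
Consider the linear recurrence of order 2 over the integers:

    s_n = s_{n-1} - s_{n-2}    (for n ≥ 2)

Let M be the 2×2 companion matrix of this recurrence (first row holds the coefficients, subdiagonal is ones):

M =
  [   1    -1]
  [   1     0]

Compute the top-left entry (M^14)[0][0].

(M^14)[0][0] is the top entry after applying M 14 times to the unit state (1, 0). Equivalently it is h_{15} for the auxiliary sequence (h_n) obeying the same recurrence with h_1 = 1 and h_i = 0 for 0 ≤ i < 1:
h_2 = 1·1 + -1·0 = 1
h_3 = 1·1 + -1·1 = 0
h_4 = 1·0 + -1·1 = -1
h_5 = 1·-1 + -1·0 = -1
h_6 = 1·-1 + -1·-1 = 0
h_7 = 1·0 + -1·-1 = 1
(h_6, h_7) = (0, 1) = (h_0, h_1), so the sequence has period 6.
15 ≡ 3 (mod 6), hence h_15 = h_3 = 0.

0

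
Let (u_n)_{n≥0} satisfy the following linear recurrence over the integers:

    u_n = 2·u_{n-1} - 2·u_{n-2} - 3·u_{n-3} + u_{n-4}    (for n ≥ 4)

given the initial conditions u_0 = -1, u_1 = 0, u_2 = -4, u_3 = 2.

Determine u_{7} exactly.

-35

u_4 = 2·2 + -2·-4 + -3·0 + 1·-1 = 11
u_5 = 2·11 + -2·2 + -3·-4 + 1·0 = 30
u_6 = 2·30 + -2·11 + -3·2 + 1·-4 = 28
u_7 = 2·28 + -2·30 + -3·11 + 1·2 = -35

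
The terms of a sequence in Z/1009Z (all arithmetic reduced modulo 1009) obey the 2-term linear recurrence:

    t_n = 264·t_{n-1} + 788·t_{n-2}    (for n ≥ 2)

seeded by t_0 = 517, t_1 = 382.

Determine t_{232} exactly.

773

t_2 = 264·382 + 788·517 = 717
t_3 = 264·717 + 788·382 = 939
t_4 = 264·939 + 788·717 = 647
t_5 = 264·647 + 788·939 = 622
t_6 = 264·622 + 788·647 = 32
t_7 = 264·32 + 788·622 = 138
Continuing the recurrence:
  t_8 = 99;  t_9 = 683;  t_10 = 20;  t_11 = 642;  t_12 = 601;  t_13 = 638
  t_14 = 296;  t_15 = 713;  t_16 = 727;  t_17 = 49;  t_18 = 592;  t_19 = 163
  t_20 = 992;  t_21 = 858;  t_22 = 217;  t_23 = 858;  t_24 = 971;  t_25 = 132
  t_26 = 868;  t_27 = 198;  t_28 = 695;  t_29 = 480;  t_30 = 368;  t_31 = 153
  t_32 = 433;  t_33 = 788;  t_34 = 340;  t_35 = 368;  t_36 = 823;  t_37 = 738
  t_38 = 841;  t_39 = 404;  t_40 = 506;  t_41 = 913;  t_42 = 54;  t_43 = 157
  t_44 = 253;  t_45 = 816;  t_46 = 89;  t_47 = 564;  t_48 = 75;  t_49 = 92
  t_50 = 650;  t_51 = 927;  t_52 = 178;  t_53 = 538;  t_54 = 785;  t_55 = 559
  t_56 = 325;  t_57 = 603;  t_58 = 593;  t_59 = 82;  t_60 = 576;  t_61 = 754
  t_62 = 121;  t_63 = 516;  t_64 = 511;  t_65 = 688;  t_66 = 89;  t_67 = 600
  t_68 = 498;  t_69 = 890;  t_70 = 795;  t_71 = 73;  t_72 = 981;  t_73 = 691
  t_74 = 938;  t_75 = 75;  t_76 = 176;  t_77 = 628;  t_78 = 771;  t_79 = 180
  t_80 = 227;  t_81 = 977;  t_82 = 916;  t_83 = 682;  t_84 = 819;  t_85 = 918
  t_86 = 813;  t_87 = 655;  t_88 = 310;  t_89 = 652;  t_90 = 700;  t_91 = 348
  t_92 = 739;  t_93 = 135;  t_94 = 464;  t_95 = 842;  t_96 = 682;  t_97 = 20
  t_98 = 863;  t_99 = 423;  t_100 = 660;  t_101 = 37;  t_102 = 123;  t_103 = 79
  t_104 = 736;  t_105 = 270;  t_106 = 443;  t_107 = 778;  t_108 = 535;  t_109 = 581
  t_110 = 843;  t_111 = 314;  t_112 = 520;  t_113 = 283;  t_114 = 152;  t_115 = 792
  t_116 = 939;  t_117 = 216;  t_118 = 855;  t_119 = 400;  t_120 = 392;  t_121 = 962
  t_122 = 851;  t_123 = 963;  t_124 = 576;  t_125 = 790;  t_126 = 544;  t_127 = 305
  t_128 = 656;  t_129 = 843;  t_130 = 892;  t_131 = 753;  t_132 = 651;  t_133 = 406
  t_134 = 646;  t_135 = 98;  t_136 = 150;  t_137 = 789;  t_138 = 589;  t_139 = 298
  t_140 = 971;  t_141 = 794;  t_142 = 70;  t_143 = 410;  t_144 = 951;  t_145 = 23
  t_146 = 728;  t_147 = 444;  t_148 = 724;  t_149 = 184;  t_150 = 571;  t_151 = 99
  t_152 = 845;  t_153 = 410;  t_154 = 197;  t_155 = 749;  t_156 = 831;  t_157 = 378
  t_158 = 897;  t_159 = 911;  t_160 = 898;  t_161 = 426;  t_162 = 780;  t_163 = 784
  t_164 = 290;  t_165 = 160;  t_166 = 348;  t_167 = 8;  t_168 = 879;  t_169 = 236
  t_170 = 224;  t_171 = 926;  t_172 = 223;  t_173 = 531;  t_174 = 91;  t_175 = 510
  t_176 = 512;  t_177 = 260;  t_178 = 893;  t_179 = 708;  t_180 = 658;  t_181 = 91
  t_182 = 695;  t_183 = 920;  t_184 = 493;  t_185 = 489;  t_186 = 972;  t_187 = 216
  t_188 = 625;  t_189 = 220;  t_190 = 675;  t_191 = 428;  t_192 = 141;  t_193 = 149
  t_194 = 103;  t_195 = 317;  t_196 = 385;  t_197 = 304;  t_198 = 216;  t_199 = 939
  t_200 = 378;  t_201 = 236;  t_202 = 964;  t_203 = 540;  t_204 = 146;  t_205 = 933
  t_206 = 138;  t_207 = 760;  t_208 = 630;  t_209 = 378;  t_210 = 922;  t_211 = 448
  t_212 = 275;  t_213 = 835;  t_214 = 243;  t_215 = 697;  t_216 = 144;  t_217 = 14
  t_218 = 124;  t_219 = 381;  t_220 = 532;  t_221 = 752;  t_222 = 236;  t_223 = 39
  t_224 = 518;  t_225 = 999;  t_226 = 935;  t_227 = 836;  t_228 = 952;  t_229 = 987
  t_230 = 735
t_231 = 264·735 + 788·987 = 129
t_232 = 264·129 + 788·735 = 773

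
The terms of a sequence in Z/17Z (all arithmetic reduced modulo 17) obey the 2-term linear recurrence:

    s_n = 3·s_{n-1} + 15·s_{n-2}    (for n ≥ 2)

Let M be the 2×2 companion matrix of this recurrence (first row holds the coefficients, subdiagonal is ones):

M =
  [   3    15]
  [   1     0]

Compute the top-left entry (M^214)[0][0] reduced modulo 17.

8

(M^214)[0][0] is the top entry after applying M 214 times to the unit state (1, 0). Equivalently it is h_{215} for the auxiliary sequence (h_n) obeying the same recurrence with h_1 = 1 and h_i = 0 for 0 ≤ i < 1:
h_2 = 3·1 + 15·0 = 3
h_3 = 3·3 + 15·1 = 7
h_4 = 3·7 + 15·3 = 15
h_5 = 3·15 + 15·7 = 14
h_6 = 3·14 + 15·15 = 12
h_7 = 3·12 + 15·14 = 8
h_8 = 3·8 + 15·12 = 0
h_9 = 3·0 + 15·8 = 1
(h_8, h_9) = (0, 1) = (h_0, h_1), so the sequence has period 8.
215 ≡ 7 (mod 8), hence h_215 = h_7 = 8.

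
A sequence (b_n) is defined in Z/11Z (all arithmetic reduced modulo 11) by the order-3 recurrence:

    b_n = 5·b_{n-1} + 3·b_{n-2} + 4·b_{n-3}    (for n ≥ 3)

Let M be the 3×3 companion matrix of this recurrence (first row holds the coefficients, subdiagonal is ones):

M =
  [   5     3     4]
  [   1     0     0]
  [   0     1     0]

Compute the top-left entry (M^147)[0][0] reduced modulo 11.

(M^147)[0][0] is the top entry after applying M 147 times to the unit state (1, 0, 0). Equivalently it is h_{149} for the auxiliary sequence (h_n) obeying the same recurrence with h_2 = 1 and h_i = 0 for 0 ≤ i < 2:
h_3 = 5·1 + 3·0 + 4·0 = 5
h_4 = 5·5 + 3·1 + 4·0 = 6
h_5 = 5·6 + 3·5 + 4·1 = 5
h_6 = 5·5 + 3·6 + 4·5 = 8
h_7 = 5·8 + 3·5 + 4·6 = 2
h_8 = 5·2 + 3·8 + 4·5 = 10
h_9 = 5·10 + 3·2 + 4·8 = 0
h_10 = 5·0 + 3·10 + 4·2 = 5
h_11 = 5·5 + 3·0 + 4·10 = 10
h_12 = 5·10 + 3·5 + 4·0 = 10
h_13 = 5·10 + 3·10 + 4·5 = 1
h_14 = 5·1 + 3·10 + 4·10 = 9
h_15 = 5·9 + 3·1 + 4·10 = 0
h_16 = 5·0 + 3·9 + 4·1 = 9
h_17 = 5·9 + 3·0 + 4·9 = 4
h_18 = 5·4 + 3·9 + 4·0 = 3
h_19 = 5·3 + 3·4 + 4·9 = 8
h_20 = 5·8 + 3·3 + 4·4 = 10
h_21 = 5·10 + 3·8 + 4·3 = 9
h_22 = 5·9 + 3·10 + 4·8 = 8
h_23 = 5·8 + 3·9 + 4·10 = 8
h_24 = 5·8 + 3·8 + 4·9 = 1
h_25 = 5·1 + 3·8 + 4·8 = 6
h_26 = 5·6 + 3·1 + 4·8 = 10
h_27 = 5·10 + 3·6 + 4·1 = 6
h_28 = 5·6 + 3·10 + 4·6 = 7
h_29 = 5·7 + 3·6 + 4·10 = 5
h_30 = 5·5 + 3·7 + 4·6 = 4
h_31 = 5·4 + 3·5 + 4·7 = 8
h_32 = 5·8 + 3·4 + 4·5 = 6
h_33 = 5·6 + 3·8 + 4·4 = 4
h_34 = 5·4 + 3·6 + 4·8 = 4
h_35 = 5·4 + 3·4 + 4·6 = 1
h_36 = 5·1 + 3·4 + 4·4 = 0
h_37 = 5·0 + 3·1 + 4·4 = 8
h_38 = 5·8 + 3·0 + 4·1 = 0
h_39 = 5·0 + 3·8 + 4·0 = 2
h_40 = 5·2 + 3·0 + 4·8 = 9
h_41 = 5·9 + 3·2 + 4·0 = 7
h_42 = 5·7 + 3·9 + 4·2 = 4
h_43 = 5·4 + 3·7 + 4·9 = 0
h_44 = 5·0 + 3·4 + 4·7 = 7
h_45 = 5·7 + 3·0 + 4·4 = 7
h_46 = 5·7 + 3·7 + 4·0 = 1
h_47 = 5·1 + 3·7 + 4·7 = 10
h_48 = 5·10 + 3·1 + 4·7 = 4
h_49 = 5·4 + 3·10 + 4·1 = 10
h_50 = 5·10 + 3·4 + 4·10 = 3
h_51 = 5·3 + 3·10 + 4·4 = 6
h_52 = 5·6 + 3·3 + 4·10 = 2
h_53 = 5·2 + 3·6 + 4·3 = 7
h_54 = 5·7 + 3·2 + 4·6 = 10
h_55 = 5·10 + 3·7 + 4·2 = 2
h_56 = 5·2 + 3·10 + 4·7 = 2
h_57 = 5·2 + 3·2 + 4·10 = 1
h_58 = 5·1 + 3·2 + 4·2 = 8
h_59 = 5·8 + 3·1 + 4·2 = 7
h_60 = 5·7 + 3·8 + 4·1 = 8
h_61 = 5·8 + 3·7 + 4·8 = 5
h_62 = 5·5 + 3·8 + 4·7 = 0
h_63 = 5·0 + 3·5 + 4·8 = 3
h_64 = 5·3 + 3·0 + 4·5 = 2
h_65 = 5·2 + 3·3 + 4·0 = 8
h_66 = 5·8 + 3·2 + 4·3 = 3
h_67 = 5·3 + 3·8 + 4·2 = 3
h_68 = 5·3 + 3·3 + 4·8 = 1
h_69 = 5·1 + 3·3 + 4·3 = 4
h_70 = 5·4 + 3·1 + 4·3 = 2
h_71 = 5·2 + 3·4 + 4·1 = 4
h_72 = 5·4 + 3·2 + 4·4 = 9
h_73 = 5·9 + 3·4 + 4·2 = 10
h_74 = 5·10 + 3·9 + 4·4 = 5
h_75 = 5·5 + 3·10 + 4·9 = 3
h_76 = 5·3 + 3·5 + 4·10 = 4
h_77 = 5·4 + 3·3 + 4·5 = 5
h_78 = 5·5 + 3·4 + 4·3 = 5
h_79 = 5·5 + 3·5 + 4·4 = 1
h_80 = 5·1 + 3·5 + 4·5 = 7
h_81 = 5·7 + 3·1 + 4·5 = 3
h_82 = 5·3 + 3·7 + 4·1 = 7
h_83 = 5·7 + 3·3 + 4·7 = 6
h_84 = 5·6 + 3·7 + 4·3 = 8
h_85 = 5·8 + 3·6 + 4·7 = 9
h_86 = 5·9 + 3·8 + 4·6 = 5
h_87 = 5·5 + 3·9 + 4·8 = 7
h_88 = 5·7 + 3·5 + 4·9 = 9
h_89 = 5·9 + 3·7 + 4·5 = 9
h_90 = 5·9 + 3·9 + 4·7 = 1
h_91 = 5·1 + 3·9 + 4·9 = 2
h_92 = 5·2 + 3·1 + 4·9 = 5
h_93 = 5·5 + 3·2 + 4·1 = 2
h_94 = 5·2 + 3·5 + 4·2 = 0
h_95 = 5·0 + 3·2 + 4·5 = 4
h_96 = 5·4 + 3·0 + 4·2 = 6
h_97 = 5·6 + 3·4 + 4·0 = 9
h_98 = 5·9 + 3·6 + 4·4 = 2
h_99 = 5·2 + 3·9 + 4·6 = 6
h_100 = 5·6 + 3·2 + 4·9 = 6
h_101 = 5·6 + 3·6 + 4·2 = 1
h_102 = 5·1 + 3·6 + 4·6 = 3
h_103 = 5·3 + 3·1 + 4·6 = 9
h_104 = 5·9 + 3·3 + 4·1 = 3
h_105 = 5·3 + 3·9 + 4·3 = 10
h_106 = 5·10 + 3·3 + 4·9 = 7
h_107 = 5·7 + 3·10 + 4·3 = 0
h_108 = 5·0 + 3·7 + 4·10 = 6
h_109 = 5·6 + 3·0 + 4·7 = 3
h_110 = 5·3 + 3·6 + 4·0 = 0
h_111 = 5·0 + 3·3 + 4·6 = 0
h_112 = 5·0 + 3·0 + 4·3 = 1
h_113 = 5·1 + 3·0 + 4·0 = 5
h_114 = 5·5 + 3·1 + 4·0 = 6
h_115 = 5·6 + 3·5 + 4·1 = 5
h_116 = 5·5 + 3·6 + 4·5 = 8
h_117 = 5·8 + 3·5 + 4·6 = 2
h_118 = 5·2 + 3·8 + 4·5 = 10
h_119 = 5·10 + 3·2 + 4·8 = 0
h_120 = 5·0 + 3·10 + 4·2 = 5
h_121 = 5·5 + 3·0 + 4·10 = 10
h_122 = 5·10 + 3·5 + 4·0 = 10
h_123 = 5·10 + 3·10 + 4·5 = 1
h_124 = 5·1 + 3·10 + 4·10 = 9
h_125 = 5·9 + 3·1 + 4·10 = 0
h_126 = 5·0 + 3·9 + 4·1 = 9
h_127 = 5·9 + 3·0 + 4·9 = 4
h_128 = 5·4 + 3·9 + 4·0 = 3
h_129 = 5·3 + 3·4 + 4·9 = 8
h_130 = 5·8 + 3·3 + 4·4 = 10
h_131 = 5·10 + 3·8 + 4·3 = 9
h_132 = 5·9 + 3·10 + 4·8 = 8
h_133 = 5·8 + 3·9 + 4·10 = 8
h_134 = 5·8 + 3·8 + 4·9 = 1
h_135 = 5·1 + 3·8 + 4·8 = 6
h_136 = 5·6 + 3·1 + 4·8 = 10
h_137 = 5·10 + 3·6 + 4·1 = 6
h_138 = 5·6 + 3·10 + 4·6 = 7
h_139 = 5·7 + 3·6 + 4·10 = 5
h_140 = 5·5 + 3·7 + 4·6 = 4
h_141 = 5·4 + 3·5 + 4·7 = 8
h_142 = 5·8 + 3·4 + 4·5 = 6
h_143 = 5·6 + 3·8 + 4·4 = 4
h_144 = 5·4 + 3·6 + 4·8 = 4
h_145 = 5·4 + 3·4 + 4·6 = 1
h_146 = 5·1 + 3·4 + 4·4 = 0
h_147 = 5·0 + 3·1 + 4·4 = 8
h_148 = 5·8 + 3·0 + 4·1 = 0
h_149 = 5·0 + 3·8 + 4·0 = 2

2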